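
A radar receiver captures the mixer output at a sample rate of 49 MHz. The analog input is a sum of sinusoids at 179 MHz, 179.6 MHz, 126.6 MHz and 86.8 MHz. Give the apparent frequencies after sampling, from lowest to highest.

11.2 MHz, 16.4 MHz, 17 MHz, 20.4 MHz

fs/2 = 24.5 MHz.
179 MHz mod fs = 32 MHz.
32 MHz > fs/2 = 24.5 MHz, folds to fs − 32 MHz = 17 MHz.
179.6 MHz mod fs = 32.6 MHz.
32.6 MHz > fs/2 = 24.5 MHz, folds to fs − 32.6 MHz = 16.4 MHz.
126.6 MHz mod fs = 28.6 MHz.
28.6 MHz > fs/2 = 24.5 MHz, folds to fs − 28.6 MHz = 20.4 MHz.
86.8 MHz mod fs = 37.8 MHz.
37.8 MHz > fs/2 = 24.5 MHz, folds to fs − 37.8 MHz = 11.2 MHz.
Distinct values: {11.2 MHz, 16.4 MHz, 17 MHz, 20.4 MHz}.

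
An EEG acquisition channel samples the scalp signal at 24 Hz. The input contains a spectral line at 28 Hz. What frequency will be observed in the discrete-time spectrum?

28 Hz mod fs = 4 Hz.
4 Hz ≤ fs/2 = 12 Hz, appears at 4 Hz.

4 Hz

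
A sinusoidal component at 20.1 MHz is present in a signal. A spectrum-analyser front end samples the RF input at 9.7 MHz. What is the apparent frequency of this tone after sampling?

0.7 MHz

20.1 MHz mod fs = 0.7 MHz.
0.7 MHz ≤ fs/2 = 4.85 MHz, appears at 0.7 MHz.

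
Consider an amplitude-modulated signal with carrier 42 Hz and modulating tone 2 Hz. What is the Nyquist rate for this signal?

88 Hz

AM sidebands sit at fc ± fm = 40 Hz and 44 Hz.
Highest-frequency component: 44 Hz.
Nyquist rate = 2 × 44 Hz = 88 Hz.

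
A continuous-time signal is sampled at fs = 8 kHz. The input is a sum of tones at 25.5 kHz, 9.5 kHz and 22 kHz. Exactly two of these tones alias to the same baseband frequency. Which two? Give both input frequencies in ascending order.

9.5 kHz, 25.5 kHz

fs/2 = 4 kHz.
25.5 kHz mod fs = 1.5 kHz.
1.5 kHz ≤ fs/2 = 4 kHz, appears at 1.5 kHz.
9.5 kHz mod fs = 1.5 kHz.
1.5 kHz ≤ fs/2 = 4 kHz, appears at 1.5 kHz.
22 kHz mod fs = 6 kHz.
6 kHz > fs/2 = 4 kHz, folds to fs − 6 kHz = 2 kHz.
9.5 kHz and 25.5 kHz both map to 1.5 kHz.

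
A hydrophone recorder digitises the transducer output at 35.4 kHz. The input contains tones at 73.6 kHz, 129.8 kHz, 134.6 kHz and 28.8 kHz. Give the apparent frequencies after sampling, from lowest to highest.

fs/2 = 17.7 kHz.
73.6 kHz mod fs = 2.8 kHz.
2.8 kHz ≤ fs/2 = 17.7 kHz, appears at 2.8 kHz.
129.8 kHz mod fs = 23.6 kHz.
23.6 kHz > fs/2 = 17.7 kHz, folds to fs − 23.6 kHz = 11.8 kHz.
134.6 kHz mod fs = 28.4 kHz.
28.4 kHz > fs/2 = 17.7 kHz, folds to fs − 28.4 kHz = 7 kHz.
28.8 kHz > fs/2 = 17.7 kHz, folds to fs − 28.8 kHz = 6.6 kHz.
Distinct values: {2.8 kHz, 6.6 kHz, 7 kHz, 11.8 kHz}.

2.8 kHz, 6.6 kHz, 7 kHz, 11.8 kHz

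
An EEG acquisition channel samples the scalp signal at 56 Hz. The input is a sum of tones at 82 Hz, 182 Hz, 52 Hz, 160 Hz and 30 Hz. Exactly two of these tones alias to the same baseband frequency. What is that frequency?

fs/2 = 28 Hz.
82 Hz mod fs = 26 Hz.
26 Hz ≤ fs/2 = 28 Hz, appears at 26 Hz.
182 Hz mod fs = 14 Hz.
14 Hz ≤ fs/2 = 28 Hz, appears at 14 Hz.
52 Hz > fs/2 = 28 Hz, folds to fs − 52 Hz = 4 Hz.
160 Hz mod fs = 48 Hz.
48 Hz > fs/2 = 28 Hz, folds to fs − 48 Hz = 8 Hz.
30 Hz > fs/2 = 28 Hz, folds to fs − 30 Hz = 26 Hz.
30 Hz and 82 Hz both map to 26 Hz.

26 Hz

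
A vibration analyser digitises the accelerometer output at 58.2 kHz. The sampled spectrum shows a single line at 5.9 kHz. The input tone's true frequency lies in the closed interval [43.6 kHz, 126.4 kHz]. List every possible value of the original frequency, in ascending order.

Frequencies that alias to 5.9 kHz are k·fs ± 5.9 kHz for integer k ≥ 0.
k=0: 5.9 kHz.
k=1: 52.3 kHz, 64.1 kHz.
k=2: 110.5 kHz, 122.3 kHz.
k=3: 168.7 kHz, 180.5 kHz.
Within [43.6 kHz, 126.4 kHz]: 52.3 kHz, 64.1 kHz, 110.5 kHz, 122.3 kHz.

52.3 kHz, 64.1 kHz, 110.5 kHz, 122.3 kHz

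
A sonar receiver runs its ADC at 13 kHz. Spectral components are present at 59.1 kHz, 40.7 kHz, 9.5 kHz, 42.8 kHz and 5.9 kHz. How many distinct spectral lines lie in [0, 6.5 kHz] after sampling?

fs/2 = 6.5 kHz.
59.1 kHz mod fs = 7.1 kHz.
7.1 kHz > fs/2 = 6.5 kHz, folds to fs − 7.1 kHz = 5.9 kHz.
40.7 kHz mod fs = 1.7 kHz.
1.7 kHz ≤ fs/2 = 6.5 kHz, appears at 1.7 kHz.
9.5 kHz > fs/2 = 6.5 kHz, folds to fs − 9.5 kHz = 3.5 kHz.
42.8 kHz mod fs = 3.8 kHz.
3.8 kHz ≤ fs/2 = 6.5 kHz, appears at 3.8 kHz.
5.9 kHz ≤ fs/2 = 6.5 kHz, passes unchanged.
Distinct values: {1.7 kHz, 3.5 kHz, 3.8 kHz, 5.9 kHz} → 4.

4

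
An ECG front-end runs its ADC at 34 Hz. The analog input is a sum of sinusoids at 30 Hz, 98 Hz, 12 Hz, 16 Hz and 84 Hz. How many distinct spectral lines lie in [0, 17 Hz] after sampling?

3

fs/2 = 17 Hz.
30 Hz > fs/2 = 17 Hz, folds to fs − 30 Hz = 4 Hz.
98 Hz mod fs = 30 Hz.
30 Hz > fs/2 = 17 Hz, folds to fs − 30 Hz = 4 Hz.
12 Hz ≤ fs/2 = 17 Hz, passes unchanged.
16 Hz ≤ fs/2 = 17 Hz, passes unchanged.
84 Hz mod fs = 16 Hz.
16 Hz ≤ fs/2 = 17 Hz, appears at 16 Hz.
Distinct values: {4 Hz, 12 Hz, 16 Hz} → 3.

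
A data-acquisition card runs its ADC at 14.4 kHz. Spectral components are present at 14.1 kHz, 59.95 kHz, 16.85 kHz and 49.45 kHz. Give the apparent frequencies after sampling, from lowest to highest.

0.3 kHz, 2.35 kHz, 2.45 kHz, 6.25 kHz

fs/2 = 7.2 kHz.
14.1 kHz > fs/2 = 7.2 kHz, folds to fs − 14.1 kHz = 0.3 kHz.
59.95 kHz mod fs = 2.35 kHz.
2.35 kHz ≤ fs/2 = 7.2 kHz, appears at 2.35 kHz.
16.85 kHz mod fs = 2.45 kHz.
2.45 kHz ≤ fs/2 = 7.2 kHz, appears at 2.45 kHz.
49.45 kHz mod fs = 6.25 kHz.
6.25 kHz ≤ fs/2 = 7.2 kHz, appears at 6.25 kHz.
Distinct values: {0.3 kHz, 2.35 kHz, 2.45 kHz, 6.25 kHz}.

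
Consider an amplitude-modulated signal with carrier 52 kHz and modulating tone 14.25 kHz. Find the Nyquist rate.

AM sidebands sit at fc ± fm = 37.75 kHz and 66.25 kHz.
Highest-frequency component: 66.25 kHz.
Nyquist rate = 2 × 66.25 kHz = 132.5 kHz.

132.5 kHz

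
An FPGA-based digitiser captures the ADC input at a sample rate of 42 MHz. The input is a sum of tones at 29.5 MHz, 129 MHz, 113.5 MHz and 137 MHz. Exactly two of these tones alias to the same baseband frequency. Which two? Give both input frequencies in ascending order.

29.5 MHz, 113.5 MHz

fs/2 = 21 MHz.
29.5 MHz > fs/2 = 21 MHz, folds to fs − 29.5 MHz = 12.5 MHz.
129 MHz mod fs = 3 MHz.
3 MHz ≤ fs/2 = 21 MHz, appears at 3 MHz.
113.5 MHz mod fs = 29.5 MHz.
29.5 MHz > fs/2 = 21 MHz, folds to fs − 29.5 MHz = 12.5 MHz.
137 MHz mod fs = 11 MHz.
11 MHz ≤ fs/2 = 21 MHz, appears at 11 MHz.
29.5 MHz and 113.5 MHz both map to 12.5 MHz.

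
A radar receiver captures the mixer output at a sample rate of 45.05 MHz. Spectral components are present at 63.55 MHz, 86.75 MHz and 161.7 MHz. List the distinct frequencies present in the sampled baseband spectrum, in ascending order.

fs/2 = 22.525 MHz.
63.55 MHz mod fs = 18.5 MHz.
18.5 MHz ≤ fs/2 = 22.525 MHz, appears at 18.5 MHz.
86.75 MHz mod fs = 41.7 MHz.
41.7 MHz > fs/2 = 22.525 MHz, folds to fs − 41.7 MHz = 3.35 MHz.
161.7 MHz mod fs = 26.55 MHz.
26.55 MHz > fs/2 = 22.525 MHz, folds to fs − 26.55 MHz = 18.5 MHz.
Distinct values: {3.35 MHz, 18.5 MHz}.

3.35 MHz, 18.5 MHz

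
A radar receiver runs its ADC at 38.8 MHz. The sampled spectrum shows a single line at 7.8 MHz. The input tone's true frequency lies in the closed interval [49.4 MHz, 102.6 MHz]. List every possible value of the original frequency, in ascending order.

69.8 MHz, 85.4 MHz

Frequencies that alias to 7.8 MHz are k·fs ± 7.8 MHz for integer k ≥ 0.
k=0: 7.8 MHz.
k=1: 31 MHz, 46.6 MHz.
k=2: 69.8 MHz, 85.4 MHz.
k=3: 108.6 MHz, 124.2 MHz.
Within [49.4 MHz, 102.6 MHz]: 69.8 MHz, 85.4 MHz.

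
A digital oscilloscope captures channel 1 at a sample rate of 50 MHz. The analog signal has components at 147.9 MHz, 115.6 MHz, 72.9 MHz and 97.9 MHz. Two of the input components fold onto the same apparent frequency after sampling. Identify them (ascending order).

fs/2 = 25 MHz.
147.9 MHz mod fs = 47.9 MHz.
47.9 MHz > fs/2 = 25 MHz, folds to fs − 47.9 MHz = 2.1 MHz.
115.6 MHz mod fs = 15.6 MHz.
15.6 MHz ≤ fs/2 = 25 MHz, appears at 15.6 MHz.
72.9 MHz mod fs = 22.9 MHz.
22.9 MHz ≤ fs/2 = 25 MHz, appears at 22.9 MHz.
97.9 MHz mod fs = 47.9 MHz.
47.9 MHz > fs/2 = 25 MHz, folds to fs − 47.9 MHz = 2.1 MHz.
97.9 MHz and 147.9 MHz both map to 2.1 MHz.

97.9 MHz, 147.9 MHz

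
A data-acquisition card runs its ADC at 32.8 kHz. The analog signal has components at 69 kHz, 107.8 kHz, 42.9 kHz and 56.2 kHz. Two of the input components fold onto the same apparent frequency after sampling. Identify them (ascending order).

fs/2 = 16.4 kHz.
69 kHz mod fs = 3.4 kHz.
3.4 kHz ≤ fs/2 = 16.4 kHz, appears at 3.4 kHz.
107.8 kHz mod fs = 9.4 kHz.
9.4 kHz ≤ fs/2 = 16.4 kHz, appears at 9.4 kHz.
42.9 kHz mod fs = 10.1 kHz.
10.1 kHz ≤ fs/2 = 16.4 kHz, appears at 10.1 kHz.
56.2 kHz mod fs = 23.4 kHz.
23.4 kHz > fs/2 = 16.4 kHz, folds to fs − 23.4 kHz = 9.4 kHz.
56.2 kHz and 107.8 kHz both map to 9.4 kHz.

56.2 kHz, 107.8 kHz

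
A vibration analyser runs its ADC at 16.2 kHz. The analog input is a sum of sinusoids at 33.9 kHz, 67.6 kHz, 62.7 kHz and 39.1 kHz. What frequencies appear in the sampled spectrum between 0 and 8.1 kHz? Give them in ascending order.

1.5 kHz, 2.1 kHz, 2.8 kHz, 6.7 kHz

fs/2 = 8.1 kHz.
33.9 kHz mod fs = 1.5 kHz.
1.5 kHz ≤ fs/2 = 8.1 kHz, appears at 1.5 kHz.
67.6 kHz mod fs = 2.8 kHz.
2.8 kHz ≤ fs/2 = 8.1 kHz, appears at 2.8 kHz.
62.7 kHz mod fs = 14.1 kHz.
14.1 kHz > fs/2 = 8.1 kHz, folds to fs − 14.1 kHz = 2.1 kHz.
39.1 kHz mod fs = 6.7 kHz.
6.7 kHz ≤ fs/2 = 8.1 kHz, appears at 6.7 kHz.
Distinct values: {1.5 kHz, 2.1 kHz, 2.8 kHz, 6.7 kHz}.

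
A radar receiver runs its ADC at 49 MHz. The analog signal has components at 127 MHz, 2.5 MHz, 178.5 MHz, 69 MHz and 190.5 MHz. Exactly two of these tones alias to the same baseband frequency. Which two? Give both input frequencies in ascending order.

69 MHz, 127 MHz

fs/2 = 24.5 MHz.
127 MHz mod fs = 29 MHz.
29 MHz > fs/2 = 24.5 MHz, folds to fs − 29 MHz = 20 MHz.
2.5 MHz ≤ fs/2 = 24.5 MHz, passes unchanged.
178.5 MHz mod fs = 31.5 MHz.
31.5 MHz > fs/2 = 24.5 MHz, folds to fs − 31.5 MHz = 17.5 MHz.
69 MHz mod fs = 20 MHz.
20 MHz ≤ fs/2 = 24.5 MHz, appears at 20 MHz.
190.5 MHz mod fs = 43.5 MHz.
43.5 MHz > fs/2 = 24.5 MHz, folds to fs − 43.5 MHz = 5.5 MHz.
69 MHz and 127 MHz both map to 20 MHz.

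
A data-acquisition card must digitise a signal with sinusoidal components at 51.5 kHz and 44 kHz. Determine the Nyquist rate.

Highest-frequency component: 51.5 kHz.
Nyquist rate = 2 × 51.5 kHz = 103 kHz.

103 kHz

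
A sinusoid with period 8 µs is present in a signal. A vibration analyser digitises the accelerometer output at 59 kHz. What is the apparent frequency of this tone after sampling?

7 kHz

T = 8 µs → f = 1/T = 125 kHz.
125 kHz mod fs = 7 kHz.
7 kHz ≤ fs/2 = 29.5 kHz, appears at 7 kHz.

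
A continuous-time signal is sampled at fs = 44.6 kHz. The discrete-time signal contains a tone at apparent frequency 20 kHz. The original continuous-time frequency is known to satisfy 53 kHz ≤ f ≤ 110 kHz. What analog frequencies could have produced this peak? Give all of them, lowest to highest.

Frequencies that alias to 20 kHz are k·fs ± 20 kHz for integer k ≥ 0.
k=0: 20 kHz.
k=1: 24.6 kHz, 64.6 kHz.
k=2: 69.2 kHz, 109.2 kHz.
k=3: 113.8 kHz, 153.8 kHz.
Within [53 kHz, 110 kHz]: 64.6 kHz, 69.2 kHz, 109.2 kHz.

64.6 kHz, 69.2 kHz, 109.2 kHz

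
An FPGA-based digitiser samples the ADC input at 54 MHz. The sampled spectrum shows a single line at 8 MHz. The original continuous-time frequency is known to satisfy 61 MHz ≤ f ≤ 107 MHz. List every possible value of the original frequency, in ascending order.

Frequencies that alias to 8 MHz are k·fs ± 8 MHz for integer k ≥ 0.
k=0: 8 MHz.
k=1: 46 MHz, 62 MHz.
k=2: 100 MHz, 116 MHz.
k=3: 154 MHz, 170 MHz.
Within [61 MHz, 107 MHz]: 62 MHz, 100 MHz.

62 MHz, 100 MHz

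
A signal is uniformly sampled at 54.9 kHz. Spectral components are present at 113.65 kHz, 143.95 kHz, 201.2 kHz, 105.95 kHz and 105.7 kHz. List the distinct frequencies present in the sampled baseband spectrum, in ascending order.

3.85 kHz, 4.1 kHz, 18.4 kHz, 20.75 kHz

fs/2 = 27.45 kHz.
113.65 kHz mod fs = 3.85 kHz.
3.85 kHz ≤ fs/2 = 27.45 kHz, appears at 3.85 kHz.
143.95 kHz mod fs = 34.15 kHz.
34.15 kHz > fs/2 = 27.45 kHz, folds to fs − 34.15 kHz = 20.75 kHz.
201.2 kHz mod fs = 36.5 kHz.
36.5 kHz > fs/2 = 27.45 kHz, folds to fs − 36.5 kHz = 18.4 kHz.
105.95 kHz mod fs = 51.05 kHz.
51.05 kHz > fs/2 = 27.45 kHz, folds to fs − 51.05 kHz = 3.85 kHz.
105.7 kHz mod fs = 50.8 kHz.
50.8 kHz > fs/2 = 27.45 kHz, folds to fs − 50.8 kHz = 4.1 kHz.
Distinct values: {3.85 kHz, 4.1 kHz, 18.4 kHz, 20.75 kHz}.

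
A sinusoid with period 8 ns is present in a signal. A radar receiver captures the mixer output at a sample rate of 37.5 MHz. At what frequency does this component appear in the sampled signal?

12.5 MHz

T = 8 ns → f = 1/T = 125 MHz.
125 MHz mod fs = 12.5 MHz.
12.5 MHz ≤ fs/2 = 18.75 MHz, appears at 12.5 MHz.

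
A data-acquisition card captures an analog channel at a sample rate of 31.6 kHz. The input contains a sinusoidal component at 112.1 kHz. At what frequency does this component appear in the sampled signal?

112.1 kHz mod fs = 17.3 kHz.
17.3 kHz > fs/2 = 15.8 kHz, folds to fs − 17.3 kHz = 14.3 kHz.

14.3 kHz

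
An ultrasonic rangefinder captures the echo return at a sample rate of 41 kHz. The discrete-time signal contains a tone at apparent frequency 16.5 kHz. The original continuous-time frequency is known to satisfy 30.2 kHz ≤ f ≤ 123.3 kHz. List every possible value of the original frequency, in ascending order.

57.5 kHz, 65.5 kHz, 98.5 kHz, 106.5 kHz

Frequencies that alias to 16.5 kHz are k·fs ± 16.5 kHz for integer k ≥ 0.
k=0: 16.5 kHz.
k=1: 24.5 kHz, 57.5 kHz.
k=2: 65.5 kHz, 98.5 kHz.
k=3: 106.5 kHz, 139.5 kHz.
k=4: 147.5 kHz, 180.5 kHz.
Within [30.2 kHz, 123.3 kHz]: 57.5 kHz, 65.5 kHz, 98.5 kHz, 106.5 kHz.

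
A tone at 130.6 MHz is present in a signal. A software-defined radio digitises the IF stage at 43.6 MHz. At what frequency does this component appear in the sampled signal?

0.2 MHz

130.6 MHz mod fs = 43.4 MHz.
43.4 MHz > fs/2 = 21.8 MHz, folds to fs − 43.4 MHz = 0.2 MHz.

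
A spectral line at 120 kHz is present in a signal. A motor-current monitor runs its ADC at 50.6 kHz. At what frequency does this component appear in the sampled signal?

18.8 kHz

120 kHz mod fs = 18.8 kHz.
18.8 kHz ≤ fs/2 = 25.3 kHz, appears at 18.8 kHz.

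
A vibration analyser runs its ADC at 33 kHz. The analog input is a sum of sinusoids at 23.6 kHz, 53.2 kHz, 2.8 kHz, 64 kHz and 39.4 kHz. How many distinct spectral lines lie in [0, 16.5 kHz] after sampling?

fs/2 = 16.5 kHz.
23.6 kHz > fs/2 = 16.5 kHz, folds to fs − 23.6 kHz = 9.4 kHz.
53.2 kHz mod fs = 20.2 kHz.
20.2 kHz > fs/2 = 16.5 kHz, folds to fs − 20.2 kHz = 12.8 kHz.
2.8 kHz ≤ fs/2 = 16.5 kHz, passes unchanged.
64 kHz mod fs = 31 kHz.
31 kHz > fs/2 = 16.5 kHz, folds to fs − 31 kHz = 2 kHz.
39.4 kHz mod fs = 6.4 kHz.
6.4 kHz ≤ fs/2 = 16.5 kHz, appears at 6.4 kHz.
Distinct values: {2 kHz, 2.8 kHz, 6.4 kHz, 9.4 kHz, 12.8 kHz} → 5.

5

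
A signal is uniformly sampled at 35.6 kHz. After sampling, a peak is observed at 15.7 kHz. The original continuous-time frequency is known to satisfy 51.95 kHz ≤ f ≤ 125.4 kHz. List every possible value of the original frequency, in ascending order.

Frequencies that alias to 15.7 kHz are k·fs ± 15.7 kHz for integer k ≥ 0.
k=0: 15.7 kHz.
k=1: 19.9 kHz, 51.3 kHz.
k=2: 55.5 kHz, 86.9 kHz.
k=3: 91.1 kHz, 122.5 kHz.
k=4: 126.7 kHz, 158.1 kHz.
Within [51.95 kHz, 125.4 kHz]: 55.5 kHz, 86.9 kHz, 91.1 kHz, 122.5 kHz.

55.5 kHz, 86.9 kHz, 91.1 kHz, 122.5 kHz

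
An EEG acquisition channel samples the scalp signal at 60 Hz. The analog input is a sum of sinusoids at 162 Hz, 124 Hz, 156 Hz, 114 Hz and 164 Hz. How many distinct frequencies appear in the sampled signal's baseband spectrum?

fs/2 = 30 Hz.
162 Hz mod fs = 42 Hz.
42 Hz > fs/2 = 30 Hz, folds to fs − 42 Hz = 18 Hz.
124 Hz mod fs = 4 Hz.
4 Hz ≤ fs/2 = 30 Hz, appears at 4 Hz.
156 Hz mod fs = 36 Hz.
36 Hz > fs/2 = 30 Hz, folds to fs − 36 Hz = 24 Hz.
114 Hz mod fs = 54 Hz.
54 Hz > fs/2 = 30 Hz, folds to fs − 54 Hz = 6 Hz.
164 Hz mod fs = 44 Hz.
44 Hz > fs/2 = 30 Hz, folds to fs − 44 Hz = 16 Hz.
Distinct values: {4 Hz, 6 Hz, 16 Hz, 18 Hz, 24 Hz} → 5.

5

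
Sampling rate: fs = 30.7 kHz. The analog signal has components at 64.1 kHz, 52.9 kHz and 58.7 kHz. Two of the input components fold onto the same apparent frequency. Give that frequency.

2.7 kHz

fs/2 = 15.35 kHz.
64.1 kHz mod fs = 2.7 kHz.
2.7 kHz ≤ fs/2 = 15.35 kHz, appears at 2.7 kHz.
52.9 kHz mod fs = 22.2 kHz.
22.2 kHz > fs/2 = 15.35 kHz, folds to fs − 22.2 kHz = 8.5 kHz.
58.7 kHz mod fs = 28 kHz.
28 kHz > fs/2 = 15.35 kHz, folds to fs − 28 kHz = 2.7 kHz.
58.7 kHz and 64.1 kHz both map to 2.7 kHz.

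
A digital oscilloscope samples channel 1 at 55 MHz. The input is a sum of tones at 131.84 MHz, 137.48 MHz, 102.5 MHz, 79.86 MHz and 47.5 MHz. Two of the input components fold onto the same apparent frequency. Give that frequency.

fs/2 = 27.5 MHz.
131.84 MHz mod fs = 21.84 MHz.
21.84 MHz ≤ fs/2 = 27.5 MHz, appears at 21.84 MHz.
137.48 MHz mod fs = 27.48 MHz.
27.48 MHz ≤ fs/2 = 27.5 MHz, appears at 27.48 MHz.
102.5 MHz mod fs = 47.5 MHz.
47.5 MHz > fs/2 = 27.5 MHz, folds to fs − 47.5 MHz = 7.5 MHz.
79.86 MHz mod fs = 24.86 MHz.
24.86 MHz ≤ fs/2 = 27.5 MHz, appears at 24.86 MHz.
47.5 MHz > fs/2 = 27.5 MHz, folds to fs − 47.5 MHz = 7.5 MHz.
47.5 MHz and 102.5 MHz both map to 7.5 MHz.

7.5 MHz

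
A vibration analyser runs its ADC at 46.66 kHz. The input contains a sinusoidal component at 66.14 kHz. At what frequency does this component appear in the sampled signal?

19.48 kHz

66.14 kHz mod fs = 19.48 kHz.
19.48 kHz ≤ fs/2 = 23.33 kHz, appears at 19.48 kHz.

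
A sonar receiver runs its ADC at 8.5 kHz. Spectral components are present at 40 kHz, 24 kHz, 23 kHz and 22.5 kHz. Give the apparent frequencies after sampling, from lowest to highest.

fs/2 = 4.25 kHz.
40 kHz mod fs = 6 kHz.
6 kHz > fs/2 = 4.25 kHz, folds to fs − 6 kHz = 2.5 kHz.
24 kHz mod fs = 7 kHz.
7 kHz > fs/2 = 4.25 kHz, folds to fs − 7 kHz = 1.5 kHz.
23 kHz mod fs = 6 kHz.
6 kHz > fs/2 = 4.25 kHz, folds to fs − 6 kHz = 2.5 kHz.
22.5 kHz mod fs = 5.5 kHz.
5.5 kHz > fs/2 = 4.25 kHz, folds to fs − 5.5 kHz = 3 kHz.
Distinct values: {1.5 kHz, 2.5 kHz, 3 kHz}.

1.5 kHz, 2.5 kHz, 3 kHz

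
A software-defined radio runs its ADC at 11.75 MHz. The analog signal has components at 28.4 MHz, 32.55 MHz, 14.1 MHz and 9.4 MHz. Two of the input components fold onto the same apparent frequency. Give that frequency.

2.35 MHz

fs/2 = 5.875 MHz.
28.4 MHz mod fs = 4.9 MHz.
4.9 MHz ≤ fs/2 = 5.875 MHz, appears at 4.9 MHz.
32.55 MHz mod fs = 9.05 MHz.
9.05 MHz > fs/2 = 5.875 MHz, folds to fs − 9.05 MHz = 2.7 MHz.
14.1 MHz mod fs = 2.35 MHz.
2.35 MHz ≤ fs/2 = 5.875 MHz, appears at 2.35 MHz.
9.4 MHz > fs/2 = 5.875 MHz, folds to fs − 9.4 MHz = 2.35 MHz.
9.4 MHz and 14.1 MHz both map to 2.35 MHz.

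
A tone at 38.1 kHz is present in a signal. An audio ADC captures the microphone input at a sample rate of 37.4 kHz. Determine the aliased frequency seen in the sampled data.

38.1 kHz mod fs = 0.7 kHz.
0.7 kHz ≤ fs/2 = 18.7 kHz, appears at 0.7 kHz.

0.7 kHz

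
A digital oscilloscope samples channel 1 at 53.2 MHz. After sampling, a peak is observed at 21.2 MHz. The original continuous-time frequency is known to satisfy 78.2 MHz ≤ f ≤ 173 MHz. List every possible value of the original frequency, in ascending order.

85.2 MHz, 127.6 MHz, 138.4 MHz

Frequencies that alias to 21.2 MHz are k·fs ± 21.2 MHz for integer k ≥ 0.
k=0: 21.2 MHz.
k=1: 32 MHz, 74.4 MHz.
k=2: 85.2 MHz, 127.6 MHz.
k=3: 138.4 MHz, 180.8 MHz.
k=4: 191.6 MHz, 234 MHz.
Within [78.2 MHz, 173 MHz]: 85.2 MHz, 127.6 MHz, 138.4 MHz.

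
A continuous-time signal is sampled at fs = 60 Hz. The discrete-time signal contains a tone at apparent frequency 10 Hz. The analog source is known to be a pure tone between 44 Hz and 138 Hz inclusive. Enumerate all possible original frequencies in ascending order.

50 Hz, 70 Hz, 110 Hz, 130 Hz

Frequencies that alias to 10 Hz are k·fs ± 10 Hz for integer k ≥ 0.
k=0: 10 Hz.
k=1: 50 Hz, 70 Hz.
k=2: 110 Hz, 130 Hz.
k=3: 170 Hz, 190 Hz.
Within [44 Hz, 138 Hz]: 50 Hz, 70 Hz, 110 Hz, 130 Hz.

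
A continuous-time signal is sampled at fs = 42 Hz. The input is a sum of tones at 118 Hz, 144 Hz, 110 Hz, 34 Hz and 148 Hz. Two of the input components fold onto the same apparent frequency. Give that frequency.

fs/2 = 21 Hz.
118 Hz mod fs = 34 Hz.
34 Hz > fs/2 = 21 Hz, folds to fs − 34 Hz = 8 Hz.
144 Hz mod fs = 18 Hz.
18 Hz ≤ fs/2 = 21 Hz, appears at 18 Hz.
110 Hz mod fs = 26 Hz.
26 Hz > fs/2 = 21 Hz, folds to fs − 26 Hz = 16 Hz.
34 Hz > fs/2 = 21 Hz, folds to fs − 34 Hz = 8 Hz.
148 Hz mod fs = 22 Hz.
22 Hz > fs/2 = 21 Hz, folds to fs − 22 Hz = 20 Hz.
34 Hz and 118 Hz both map to 8 Hz.

8 Hz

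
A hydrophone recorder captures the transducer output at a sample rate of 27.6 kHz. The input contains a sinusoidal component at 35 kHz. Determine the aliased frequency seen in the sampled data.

7.4 kHz

35 kHz mod fs = 7.4 kHz.
7.4 kHz ≤ fs/2 = 13.8 kHz, appears at 7.4 kHz.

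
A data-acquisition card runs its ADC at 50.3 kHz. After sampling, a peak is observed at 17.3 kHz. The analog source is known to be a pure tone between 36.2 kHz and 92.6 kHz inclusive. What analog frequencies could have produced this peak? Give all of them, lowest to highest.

Frequencies that alias to 17.3 kHz are k·fs ± 17.3 kHz for integer k ≥ 0.
k=0: 17.3 kHz.
k=1: 33 kHz, 67.6 kHz.
k=2: 83.3 kHz, 117.9 kHz.
k=3: 133.6 kHz, 168.2 kHz.
Within [36.2 kHz, 92.6 kHz]: 67.6 kHz, 83.3 kHz.

67.6 kHz, 83.3 kHz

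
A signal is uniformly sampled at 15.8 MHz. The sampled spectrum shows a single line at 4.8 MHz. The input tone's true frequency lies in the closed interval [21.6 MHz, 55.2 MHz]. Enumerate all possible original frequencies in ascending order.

Frequencies that alias to 4.8 MHz are k·fs ± 4.8 MHz for integer k ≥ 0.
k=0: 4.8 MHz.
k=1: 11 MHz, 20.6 MHz.
k=2: 26.8 MHz, 36.4 MHz.
k=3: 42.6 MHz, 52.2 MHz.
k=4: 58.4 MHz, 68 MHz.
Within [21.6 MHz, 55.2 MHz]: 26.8 MHz, 36.4 MHz, 42.6 MHz, 52.2 MHz.

26.8 MHz, 36.4 MHz, 42.6 MHz, 52.2 MHz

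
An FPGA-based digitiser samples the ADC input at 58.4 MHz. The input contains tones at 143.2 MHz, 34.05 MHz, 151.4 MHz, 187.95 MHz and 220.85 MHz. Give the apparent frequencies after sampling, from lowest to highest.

fs/2 = 29.2 MHz.
143.2 MHz mod fs = 26.4 MHz.
26.4 MHz ≤ fs/2 = 29.2 MHz, appears at 26.4 MHz.
34.05 MHz > fs/2 = 29.2 MHz, folds to fs − 34.05 MHz = 24.35 MHz.
151.4 MHz mod fs = 34.6 MHz.
34.6 MHz > fs/2 = 29.2 MHz, folds to fs − 34.6 MHz = 23.8 MHz.
187.95 MHz mod fs = 12.75 MHz.
12.75 MHz ≤ fs/2 = 29.2 MHz, appears at 12.75 MHz.
220.85 MHz mod fs = 45.65 MHz.
45.65 MHz > fs/2 = 29.2 MHz, folds to fs − 45.65 MHz = 12.75 MHz.
Distinct values: {12.75 MHz, 23.8 MHz, 24.35 MHz, 26.4 MHz}.

12.75 MHz, 23.8 MHz, 24.35 MHz, 26.4 MHz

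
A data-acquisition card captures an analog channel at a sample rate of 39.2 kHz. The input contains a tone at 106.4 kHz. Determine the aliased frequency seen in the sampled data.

106.4 kHz mod fs = 28 kHz.
28 kHz > fs/2 = 19.6 kHz, folds to fs − 28 kHz = 11.2 kHz.

11.2 kHz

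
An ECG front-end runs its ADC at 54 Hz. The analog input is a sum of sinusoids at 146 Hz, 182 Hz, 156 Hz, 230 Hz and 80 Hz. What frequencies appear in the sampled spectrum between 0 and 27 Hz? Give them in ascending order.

fs/2 = 27 Hz.
146 Hz mod fs = 38 Hz.
38 Hz > fs/2 = 27 Hz, folds to fs − 38 Hz = 16 Hz.
182 Hz mod fs = 20 Hz.
20 Hz ≤ fs/2 = 27 Hz, appears at 20 Hz.
156 Hz mod fs = 48 Hz.
48 Hz > fs/2 = 27 Hz, folds to fs − 48 Hz = 6 Hz.
230 Hz mod fs = 14 Hz.
14 Hz ≤ fs/2 = 27 Hz, appears at 14 Hz.
80 Hz mod fs = 26 Hz.
26 Hz ≤ fs/2 = 27 Hz, appears at 26 Hz.
Distinct values: {6 Hz, 14 Hz, 16 Hz, 20 Hz, 26 Hz}.

6 Hz, 14 Hz, 16 Hz, 20 Hz, 26 Hz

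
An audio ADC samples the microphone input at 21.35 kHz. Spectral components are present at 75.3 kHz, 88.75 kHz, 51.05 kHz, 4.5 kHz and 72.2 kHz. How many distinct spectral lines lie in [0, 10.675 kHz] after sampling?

fs/2 = 10.675 kHz.
75.3 kHz mod fs = 11.25 kHz.
11.25 kHz > fs/2 = 10.675 kHz, folds to fs − 11.25 kHz = 10.1 kHz.
88.75 kHz mod fs = 3.35 kHz.
3.35 kHz ≤ fs/2 = 10.675 kHz, appears at 3.35 kHz.
51.05 kHz mod fs = 8.35 kHz.
8.35 kHz ≤ fs/2 = 10.675 kHz, appears at 8.35 kHz.
4.5 kHz ≤ fs/2 = 10.675 kHz, passes unchanged.
72.2 kHz mod fs = 8.15 kHz.
8.15 kHz ≤ fs/2 = 10.675 kHz, appears at 8.15 kHz.
Distinct values: {3.35 kHz, 4.5 kHz, 8.15 kHz, 8.35 kHz, 10.1 kHz} → 5.

5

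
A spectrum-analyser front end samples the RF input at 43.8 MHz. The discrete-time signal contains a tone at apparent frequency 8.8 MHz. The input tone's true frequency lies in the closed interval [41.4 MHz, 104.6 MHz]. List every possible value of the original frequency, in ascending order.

Frequencies that alias to 8.8 MHz are k·fs ± 8.8 MHz for integer k ≥ 0.
k=0: 8.8 MHz.
k=1: 35 MHz, 52.6 MHz.
k=2: 78.8 MHz, 96.4 MHz.
k=3: 122.6 MHz, 140.2 MHz.
Within [41.4 MHz, 104.6 MHz]: 52.6 MHz, 78.8 MHz, 96.4 MHz.

52.6 MHz, 78.8 MHz, 96.4 MHz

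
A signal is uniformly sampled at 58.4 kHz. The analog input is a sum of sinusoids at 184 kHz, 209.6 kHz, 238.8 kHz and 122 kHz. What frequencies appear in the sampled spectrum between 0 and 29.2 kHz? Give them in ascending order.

5.2 kHz, 8.8 kHz, 24 kHz

fs/2 = 29.2 kHz.
184 kHz mod fs = 8.8 kHz.
8.8 kHz ≤ fs/2 = 29.2 kHz, appears at 8.8 kHz.
209.6 kHz mod fs = 34.4 kHz.
34.4 kHz > fs/2 = 29.2 kHz, folds to fs − 34.4 kHz = 24 kHz.
238.8 kHz mod fs = 5.2 kHz.
5.2 kHz ≤ fs/2 = 29.2 kHz, appears at 5.2 kHz.
122 kHz mod fs = 5.2 kHz.
5.2 kHz ≤ fs/2 = 29.2 kHz, appears at 5.2 kHz.
Distinct values: {5.2 kHz, 8.8 kHz, 24 kHz}.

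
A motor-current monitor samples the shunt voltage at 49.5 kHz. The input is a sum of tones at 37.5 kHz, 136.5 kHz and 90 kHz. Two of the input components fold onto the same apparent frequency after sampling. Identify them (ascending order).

fs/2 = 24.75 kHz.
37.5 kHz > fs/2 = 24.75 kHz, folds to fs − 37.5 kHz = 12 kHz.
136.5 kHz mod fs = 37.5 kHz.
37.5 kHz > fs/2 = 24.75 kHz, folds to fs − 37.5 kHz = 12 kHz.
90 kHz mod fs = 40.5 kHz.
40.5 kHz > fs/2 = 24.75 kHz, folds to fs − 40.5 kHz = 9 kHz.
37.5 kHz and 136.5 kHz both map to 12 kHz.

37.5 kHz, 136.5 kHz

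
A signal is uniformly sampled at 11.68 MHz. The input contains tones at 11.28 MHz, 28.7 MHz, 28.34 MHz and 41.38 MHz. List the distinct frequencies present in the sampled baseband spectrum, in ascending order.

0.4 MHz, 4.98 MHz, 5.34 MHz

fs/2 = 5.84 MHz.
11.28 MHz > fs/2 = 5.84 MHz, folds to fs − 11.28 MHz = 0.4 MHz.
28.7 MHz mod fs = 5.34 MHz.
5.34 MHz ≤ fs/2 = 5.84 MHz, appears at 5.34 MHz.
28.34 MHz mod fs = 4.98 MHz.
4.98 MHz ≤ fs/2 = 5.84 MHz, appears at 4.98 MHz.
41.38 MHz mod fs = 6.34 MHz.
6.34 MHz > fs/2 = 5.84 MHz, folds to fs − 6.34 MHz = 5.34 MHz.
Distinct values: {0.4 MHz, 4.98 MHz, 5.34 MHz}.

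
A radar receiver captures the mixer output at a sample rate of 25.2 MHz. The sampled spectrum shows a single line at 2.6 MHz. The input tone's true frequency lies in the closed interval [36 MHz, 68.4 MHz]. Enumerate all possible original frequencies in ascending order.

Frequencies that alias to 2.6 MHz are k·fs ± 2.6 MHz for integer k ≥ 0.
k=0: 2.6 MHz.
k=1: 22.6 MHz, 27.8 MHz.
k=2: 47.8 MHz, 53 MHz.
k=3: 73 MHz, 78.2 MHz.
Within [36 MHz, 68.4 MHz]: 47.8 MHz, 53 MHz.

47.8 MHz, 53 MHz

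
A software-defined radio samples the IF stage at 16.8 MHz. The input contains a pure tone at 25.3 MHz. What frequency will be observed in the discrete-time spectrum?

8.3 MHz

25.3 MHz mod fs = 8.5 MHz.
8.5 MHz > fs/2 = 8.4 MHz, folds to fs − 8.5 MHz = 8.3 MHz.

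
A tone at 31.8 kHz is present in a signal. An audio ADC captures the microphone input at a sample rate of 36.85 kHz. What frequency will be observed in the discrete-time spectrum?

5.05 kHz

31.8 kHz > fs/2 = 18.425 kHz, folds to fs − 31.8 kHz = 5.05 kHz.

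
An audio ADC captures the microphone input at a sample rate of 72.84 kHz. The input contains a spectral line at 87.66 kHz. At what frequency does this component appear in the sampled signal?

87.66 kHz mod fs = 14.82 kHz.
14.82 kHz ≤ fs/2 = 36.42 kHz, appears at 14.82 kHz.

14.82 kHz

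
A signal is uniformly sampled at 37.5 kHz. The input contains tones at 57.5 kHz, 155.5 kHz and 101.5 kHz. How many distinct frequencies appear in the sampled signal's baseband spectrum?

3

fs/2 = 18.75 kHz.
57.5 kHz mod fs = 20 kHz.
20 kHz > fs/2 = 18.75 kHz, folds to fs − 20 kHz = 17.5 kHz.
155.5 kHz mod fs = 5.5 kHz.
5.5 kHz ≤ fs/2 = 18.75 kHz, appears at 5.5 kHz.
101.5 kHz mod fs = 26.5 kHz.
26.5 kHz > fs/2 = 18.75 kHz, folds to fs − 26.5 kHz = 11 kHz.
Distinct values: {5.5 kHz, 11 kHz, 17.5 kHz} → 3.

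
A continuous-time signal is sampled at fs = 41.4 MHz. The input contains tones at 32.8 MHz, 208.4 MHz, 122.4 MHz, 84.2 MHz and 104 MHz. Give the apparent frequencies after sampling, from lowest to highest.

fs/2 = 20.7 MHz.
32.8 MHz > fs/2 = 20.7 MHz, folds to fs − 32.8 MHz = 8.6 MHz.
208.4 MHz mod fs = 1.4 MHz.
1.4 MHz ≤ fs/2 = 20.7 MHz, appears at 1.4 MHz.
122.4 MHz mod fs = 39.6 MHz.
39.6 MHz > fs/2 = 20.7 MHz, folds to fs − 39.6 MHz = 1.8 MHz.
84.2 MHz mod fs = 1.4 MHz.
1.4 MHz ≤ fs/2 = 20.7 MHz, appears at 1.4 MHz.
104 MHz mod fs = 21.2 MHz.
21.2 MHz > fs/2 = 20.7 MHz, folds to fs − 21.2 MHz = 20.2 MHz.
Distinct values: {1.4 MHz, 1.8 MHz, 8.6 MHz, 20.2 MHz}.

1.4 MHz, 1.8 MHz, 8.6 MHz, 20.2 MHz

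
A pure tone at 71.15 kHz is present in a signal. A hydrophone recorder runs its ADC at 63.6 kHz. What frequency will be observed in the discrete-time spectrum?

7.55 kHz

71.15 kHz mod fs = 7.55 kHz.
7.55 kHz ≤ fs/2 = 31.8 kHz, appears at 7.55 kHz.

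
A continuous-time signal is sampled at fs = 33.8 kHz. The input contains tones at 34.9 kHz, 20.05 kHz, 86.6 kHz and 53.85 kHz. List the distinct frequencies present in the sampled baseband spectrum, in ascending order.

fs/2 = 16.9 kHz.
34.9 kHz mod fs = 1.1 kHz.
1.1 kHz ≤ fs/2 = 16.9 kHz, appears at 1.1 kHz.
20.05 kHz > fs/2 = 16.9 kHz, folds to fs − 20.05 kHz = 13.75 kHz.
86.6 kHz mod fs = 19 kHz.
19 kHz > fs/2 = 16.9 kHz, folds to fs − 19 kHz = 14.8 kHz.
53.85 kHz mod fs = 20.05 kHz.
20.05 kHz > fs/2 = 16.9 kHz, folds to fs − 20.05 kHz = 13.75 kHz.
Distinct values: {1.1 kHz, 13.75 kHz, 14.8 kHz}.

1.1 kHz, 13.75 kHz, 14.8 kHz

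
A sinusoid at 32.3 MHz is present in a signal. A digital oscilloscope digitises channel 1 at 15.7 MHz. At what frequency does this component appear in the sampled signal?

0.9 MHz

32.3 MHz mod fs = 0.9 MHz.
0.9 MHz ≤ fs/2 = 7.85 MHz, appears at 0.9 MHz.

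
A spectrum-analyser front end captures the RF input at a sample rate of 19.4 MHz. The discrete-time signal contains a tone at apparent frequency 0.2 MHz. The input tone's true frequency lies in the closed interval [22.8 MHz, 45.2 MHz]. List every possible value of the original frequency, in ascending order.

Frequencies that alias to 0.2 MHz are k·fs ± 0.2 MHz for integer k ≥ 0.
k=0: 0.2 MHz.
k=1: 19.2 MHz, 19.6 MHz.
k=2: 38.6 MHz, 39 MHz.
k=3: 58 MHz, 58.4 MHz.
Within [22.8 MHz, 45.2 MHz]: 38.6 MHz, 39 MHz.

38.6 MHz, 39 MHz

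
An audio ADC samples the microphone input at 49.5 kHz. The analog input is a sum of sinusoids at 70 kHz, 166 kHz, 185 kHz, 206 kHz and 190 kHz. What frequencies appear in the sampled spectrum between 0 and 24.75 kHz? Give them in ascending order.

fs/2 = 24.75 kHz.
70 kHz mod fs = 20.5 kHz.
20.5 kHz ≤ fs/2 = 24.75 kHz, appears at 20.5 kHz.
166 kHz mod fs = 17.5 kHz.
17.5 kHz ≤ fs/2 = 24.75 kHz, appears at 17.5 kHz.
185 kHz mod fs = 36.5 kHz.
36.5 kHz > fs/2 = 24.75 kHz, folds to fs − 36.5 kHz = 13 kHz.
206 kHz mod fs = 8 kHz.
8 kHz ≤ fs/2 = 24.75 kHz, appears at 8 kHz.
190 kHz mod fs = 41.5 kHz.
41.5 kHz > fs/2 = 24.75 kHz, folds to fs − 41.5 kHz = 8 kHz.
Distinct values: {8 kHz, 13 kHz, 17.5 kHz, 20.5 kHz}.

8 kHz, 13 kHz, 17.5 kHz, 20.5 kHz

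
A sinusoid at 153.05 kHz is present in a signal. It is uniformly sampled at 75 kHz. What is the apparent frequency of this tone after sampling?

153.05 kHz mod fs = 3.05 kHz.
3.05 kHz ≤ fs/2 = 37.5 kHz, appears at 3.05 kHz.

3.05 kHz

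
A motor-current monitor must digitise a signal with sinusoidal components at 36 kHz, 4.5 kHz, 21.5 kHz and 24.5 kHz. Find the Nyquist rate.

Highest-frequency component: 36 kHz.
Nyquist rate = 2 × 36 kHz = 72 kHz.

72 kHz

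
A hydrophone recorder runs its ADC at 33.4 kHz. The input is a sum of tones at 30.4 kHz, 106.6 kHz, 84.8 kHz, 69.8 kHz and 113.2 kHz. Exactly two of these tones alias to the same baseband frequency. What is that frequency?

3 kHz

fs/2 = 16.7 kHz.
30.4 kHz > fs/2 = 16.7 kHz, folds to fs − 30.4 kHz = 3 kHz.
106.6 kHz mod fs = 6.4 kHz.
6.4 kHz ≤ fs/2 = 16.7 kHz, appears at 6.4 kHz.
84.8 kHz mod fs = 18 kHz.
18 kHz > fs/2 = 16.7 kHz, folds to fs − 18 kHz = 15.4 kHz.
69.8 kHz mod fs = 3 kHz.
3 kHz ≤ fs/2 = 16.7 kHz, appears at 3 kHz.
113.2 kHz mod fs = 13 kHz.
13 kHz ≤ fs/2 = 16.7 kHz, appears at 13 kHz.
30.4 kHz and 69.8 kHz both map to 3 kHz.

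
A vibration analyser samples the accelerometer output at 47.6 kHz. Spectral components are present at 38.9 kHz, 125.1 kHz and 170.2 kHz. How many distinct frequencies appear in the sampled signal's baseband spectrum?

fs/2 = 23.8 kHz.
38.9 kHz > fs/2 = 23.8 kHz, folds to fs − 38.9 kHz = 8.7 kHz.
125.1 kHz mod fs = 29.9 kHz.
29.9 kHz > fs/2 = 23.8 kHz, folds to fs − 29.9 kHz = 17.7 kHz.
170.2 kHz mod fs = 27.4 kHz.
27.4 kHz > fs/2 = 23.8 kHz, folds to fs − 27.4 kHz = 20.2 kHz.
Distinct values: {8.7 kHz, 17.7 kHz, 20.2 kHz} → 3.

3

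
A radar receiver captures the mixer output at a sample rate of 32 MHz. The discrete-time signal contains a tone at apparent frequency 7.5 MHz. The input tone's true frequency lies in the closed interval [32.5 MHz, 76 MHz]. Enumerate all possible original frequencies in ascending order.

Frequencies that alias to 7.5 MHz are k·fs ± 7.5 MHz for integer k ≥ 0.
k=0: 7.5 MHz.
k=1: 24.5 MHz, 39.5 MHz.
k=2: 56.5 MHz, 71.5 MHz.
k=3: 88.5 MHz, 103.5 MHz.
Within [32.5 MHz, 76 MHz]: 39.5 MHz, 56.5 MHz, 71.5 MHz.

39.5 MHz, 56.5 MHz, 71.5 MHz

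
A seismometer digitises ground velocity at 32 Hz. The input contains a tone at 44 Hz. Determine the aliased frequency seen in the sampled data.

44 Hz mod fs = 12 Hz.
12 Hz ≤ fs/2 = 16 Hz, appears at 12 Hz.

12 Hz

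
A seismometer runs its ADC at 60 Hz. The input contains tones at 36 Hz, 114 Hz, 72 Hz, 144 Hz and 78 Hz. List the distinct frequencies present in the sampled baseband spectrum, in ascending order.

fs/2 = 30 Hz.
36 Hz > fs/2 = 30 Hz, folds to fs − 36 Hz = 24 Hz.
114 Hz mod fs = 54 Hz.
54 Hz > fs/2 = 30 Hz, folds to fs − 54 Hz = 6 Hz.
72 Hz mod fs = 12 Hz.
12 Hz ≤ fs/2 = 30 Hz, appears at 12 Hz.
144 Hz mod fs = 24 Hz.
24 Hz ≤ fs/2 = 30 Hz, appears at 24 Hz.
78 Hz mod fs = 18 Hz.
18 Hz ≤ fs/2 = 30 Hz, appears at 18 Hz.
Distinct values: {6 Hz, 12 Hz, 18 Hz, 24 Hz}.

6 Hz, 12 Hz, 18 Hz, 24 Hz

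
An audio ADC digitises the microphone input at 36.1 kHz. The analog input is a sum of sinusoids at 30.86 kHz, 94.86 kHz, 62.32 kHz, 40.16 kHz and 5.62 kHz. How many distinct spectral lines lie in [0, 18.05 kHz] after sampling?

fs/2 = 18.05 kHz.
30.86 kHz > fs/2 = 18.05 kHz, folds to fs − 30.86 kHz = 5.24 kHz.
94.86 kHz mod fs = 22.66 kHz.
22.66 kHz > fs/2 = 18.05 kHz, folds to fs − 22.66 kHz = 13.44 kHz.
62.32 kHz mod fs = 26.22 kHz.
26.22 kHz > fs/2 = 18.05 kHz, folds to fs − 26.22 kHz = 9.88 kHz.
40.16 kHz mod fs = 4.06 kHz.
4.06 kHz ≤ fs/2 = 18.05 kHz, appears at 4.06 kHz.
5.62 kHz ≤ fs/2 = 18.05 kHz, passes unchanged.
Distinct values: {4.06 kHz, 5.24 kHz, 5.62 kHz, 9.88 kHz, 13.44 kHz} → 5.

5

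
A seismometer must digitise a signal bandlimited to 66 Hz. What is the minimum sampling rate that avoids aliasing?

132 Hz

Nyquist rate = 2 × 66 Hz = 132 Hz.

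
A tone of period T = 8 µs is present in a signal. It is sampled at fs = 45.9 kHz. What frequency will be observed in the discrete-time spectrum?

T = 8 µs → f = 1/T = 125 kHz.
125 kHz mod fs = 33.2 kHz.
33.2 kHz > fs/2 = 22.95 kHz, folds to fs − 33.2 kHz = 12.7 kHz.

12.7 kHz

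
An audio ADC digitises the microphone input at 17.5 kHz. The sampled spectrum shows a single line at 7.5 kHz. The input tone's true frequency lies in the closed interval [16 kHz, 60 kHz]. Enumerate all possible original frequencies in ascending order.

25 kHz, 27.5 kHz, 42.5 kHz, 45 kHz, 60 kHz

Frequencies that alias to 7.5 kHz are k·fs ± 7.5 kHz for integer k ≥ 0.
k=0: 7.5 kHz.
k=1: 10 kHz, 25 kHz.
k=2: 27.5 kHz, 42.5 kHz.
k=3: 45 kHz, 60 kHz.
k=4: 62.5 kHz, 77.5 kHz.
Within [16 kHz, 60 kHz]: 25 kHz, 27.5 kHz, 42.5 kHz, 45 kHz, 60 kHz.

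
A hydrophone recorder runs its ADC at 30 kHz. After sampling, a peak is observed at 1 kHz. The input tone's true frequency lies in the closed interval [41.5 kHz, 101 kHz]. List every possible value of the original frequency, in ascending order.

59 kHz, 61 kHz, 89 kHz, 91 kHz

Frequencies that alias to 1 kHz are k·fs ± 1 kHz for integer k ≥ 0.
k=0: 1 kHz.
k=1: 29 kHz, 31 kHz.
k=2: 59 kHz, 61 kHz.
k=3: 89 kHz, 91 kHz.
k=4: 119 kHz, 121 kHz.
Within [41.5 kHz, 101 kHz]: 59 kHz, 61 kHz, 89 kHz, 91 kHz.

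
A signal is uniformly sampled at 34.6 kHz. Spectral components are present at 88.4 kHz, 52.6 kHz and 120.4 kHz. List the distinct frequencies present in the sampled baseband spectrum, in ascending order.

15.4 kHz, 16.6 kHz

fs/2 = 17.3 kHz.
88.4 kHz mod fs = 19.2 kHz.
19.2 kHz > fs/2 = 17.3 kHz, folds to fs − 19.2 kHz = 15.4 kHz.
52.6 kHz mod fs = 18 kHz.
18 kHz > fs/2 = 17.3 kHz, folds to fs − 18 kHz = 16.6 kHz.
120.4 kHz mod fs = 16.6 kHz.
16.6 kHz ≤ fs/2 = 17.3 kHz, appears at 16.6 kHz.
Distinct values: {15.4 kHz, 16.6 kHz}.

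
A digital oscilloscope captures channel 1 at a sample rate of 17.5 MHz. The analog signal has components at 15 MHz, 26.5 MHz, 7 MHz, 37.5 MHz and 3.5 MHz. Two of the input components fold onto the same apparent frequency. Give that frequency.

fs/2 = 8.75 MHz.
15 MHz > fs/2 = 8.75 MHz, folds to fs − 15 MHz = 2.5 MHz.
26.5 MHz mod fs = 9 MHz.
9 MHz > fs/2 = 8.75 MHz, folds to fs − 9 MHz = 8.5 MHz.
7 MHz ≤ fs/2 = 8.75 MHz, passes unchanged.
37.5 MHz mod fs = 2.5 MHz.
2.5 MHz ≤ fs/2 = 8.75 MHz, appears at 2.5 MHz.
3.5 MHz ≤ fs/2 = 8.75 MHz, passes unchanged.
15 MHz and 37.5 MHz both map to 2.5 MHz.

2.5 MHz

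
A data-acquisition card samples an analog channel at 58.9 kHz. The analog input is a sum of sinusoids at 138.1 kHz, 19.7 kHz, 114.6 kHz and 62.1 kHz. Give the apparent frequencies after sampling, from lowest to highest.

fs/2 = 29.45 kHz.
138.1 kHz mod fs = 20.3 kHz.
20.3 kHz ≤ fs/2 = 29.45 kHz, appears at 20.3 kHz.
19.7 kHz ≤ fs/2 = 29.45 kHz, passes unchanged.
114.6 kHz mod fs = 55.7 kHz.
55.7 kHz > fs/2 = 29.45 kHz, folds to fs − 55.7 kHz = 3.2 kHz.
62.1 kHz mod fs = 3.2 kHz.
3.2 kHz ≤ fs/2 = 29.45 kHz, appears at 3.2 kHz.
Distinct values: {3.2 kHz, 19.7 kHz, 20.3 kHz}.

3.2 kHz, 19.7 kHz, 20.3 kHz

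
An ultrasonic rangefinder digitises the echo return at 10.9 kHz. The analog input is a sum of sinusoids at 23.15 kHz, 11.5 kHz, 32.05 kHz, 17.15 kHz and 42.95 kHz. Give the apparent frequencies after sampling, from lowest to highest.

fs/2 = 5.45 kHz.
23.15 kHz mod fs = 1.35 kHz.
1.35 kHz ≤ fs/2 = 5.45 kHz, appears at 1.35 kHz.
11.5 kHz mod fs = 0.6 kHz.
0.6 kHz ≤ fs/2 = 5.45 kHz, appears at 0.6 kHz.
32.05 kHz mod fs = 10.25 kHz.
10.25 kHz > fs/2 = 5.45 kHz, folds to fs − 10.25 kHz = 0.65 kHz.
17.15 kHz mod fs = 6.25 kHz.
6.25 kHz > fs/2 = 5.45 kHz, folds to fs − 6.25 kHz = 4.65 kHz.
42.95 kHz mod fs = 10.25 kHz.
10.25 kHz > fs/2 = 5.45 kHz, folds to fs − 10.25 kHz = 0.65 kHz.
Distinct values: {0.6 kHz, 0.65 kHz, 1.35 kHz, 4.65 kHz}.

0.6 kHz, 0.65 kHz, 1.35 kHz, 4.65 kHz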